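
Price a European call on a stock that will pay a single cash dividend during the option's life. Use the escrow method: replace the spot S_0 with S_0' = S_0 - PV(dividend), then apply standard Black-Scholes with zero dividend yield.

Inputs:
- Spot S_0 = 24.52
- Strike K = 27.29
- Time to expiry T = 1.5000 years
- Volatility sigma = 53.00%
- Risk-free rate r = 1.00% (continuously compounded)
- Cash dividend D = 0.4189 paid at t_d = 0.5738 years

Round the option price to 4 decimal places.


PV(D) = D * exp(-r * t_d) = 0.4189 * 0.99427843 = 0.41650323
S_0' = S_0 - PV(D) = 24.5200 - 0.41650323 = 24.10349677
d1 = (ln(S_0'/K) + (r + sigma^2/2)*T) / (sigma*sqrt(T)) = 0.15638465
d2 = d1 - sigma*sqrt(T) = -0.49273013
exp(-rT) = 0.98511194
N(d1) = 0.56213508; N(d2) = 0.31110164
C = S_0' * N(d1) - K * exp(-rT) * N(d2) = 24.10349677 * 0.56213508 - 27.2900 * 0.98511194 * 0.31110164 = 5.1859

Answer: Price = 5.1859


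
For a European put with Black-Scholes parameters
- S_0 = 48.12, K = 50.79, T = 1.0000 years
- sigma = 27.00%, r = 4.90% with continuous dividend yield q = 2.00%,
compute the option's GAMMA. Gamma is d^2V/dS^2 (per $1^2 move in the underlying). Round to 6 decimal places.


d1 = 0.0424015048; d2 = -0.2275984952
phi(d1) = 0.3985838149; exp(-qT) = 0.9801986733; exp(-rT) = 0.9521811297
Gamma = exp(-qT) * phi(d1) / (S * sigma * sqrt(T)) = 0.9801986733 * 0.3985838149 / (48.1200 * 0.2700 * 1.0000000000) = 0.030071

Answer: Gamma = 0.030071


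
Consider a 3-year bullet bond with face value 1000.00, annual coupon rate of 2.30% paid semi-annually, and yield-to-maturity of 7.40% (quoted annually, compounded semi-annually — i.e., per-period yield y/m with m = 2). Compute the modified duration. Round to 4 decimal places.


Coupon per period c = face * coupon_rate / m = 11.500000
Periods per year m = 2; per-period yield y/m = 0.037000
Number of cashflows N = 6
Cashflows (t years, CF_t, discount factor 1/(1+y/m)^(m*t), PV):
  t = 0.5000: CF_t = 11.500000, DF = 0.964320, PV = 11.089682
  t = 1.0000: CF_t = 11.500000, DF = 0.929913, PV = 10.694004
  t = 1.5000: CF_t = 11.500000, DF = 0.896734, PV = 10.312443
  t = 2.0000: CF_t = 11.500000, DF = 0.864739, PV = 9.944497
  t = 2.5000: CF_t = 11.500000, DF = 0.833885, PV = 9.589679
  t = 3.0000: CF_t = 1011.500000, DF = 0.804132, PV = 813.379737
Price P = sum_t PV_t = 865.010041
First compute Macaulay numerator sum_t t * PV_t:
  t * PV_t at t = 0.5000: 5.544841
  t * PV_t at t = 1.0000: 10.694004
  t * PV_t at t = 1.5000: 15.468665
  t * PV_t at t = 2.0000: 19.888994
  t * PV_t at t = 2.5000: 23.974197
  t * PV_t at t = 3.0000: 2440.139210
Macaulay duration D = 2515.709910 / 865.010041 = 2.908301
Modified duration = D / (1 + y/m) = 2.908301 / (1 + 0.037000) = 2.804534

Answer: Modified duration = 2.8045


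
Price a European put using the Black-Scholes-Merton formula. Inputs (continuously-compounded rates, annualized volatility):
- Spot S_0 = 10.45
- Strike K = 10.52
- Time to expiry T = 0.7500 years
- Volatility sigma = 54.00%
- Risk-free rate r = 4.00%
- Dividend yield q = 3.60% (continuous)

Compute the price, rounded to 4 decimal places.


d1 = (ln(S/K) + (r - q + 0.5*sigma^2) * T) / (sigma * sqrt(T)) = 0.22596585
d2 = d1 - sigma * sqrt(T) = -0.24168787
exp(-rT) = 0.97044553; exp(-qT) = 0.97336124
P = K * exp(-rT) * N(-d2) - S_0 * exp(-qT) * N(-d1)
N(-d1) = 0.41061399; N(-d2) = 0.59548898
P = 10.5200 * 0.97044553 * 0.59548898 - 10.4500 * 0.97336124 * 0.41061399 = 1.9028

Answer: Price = 1.9028


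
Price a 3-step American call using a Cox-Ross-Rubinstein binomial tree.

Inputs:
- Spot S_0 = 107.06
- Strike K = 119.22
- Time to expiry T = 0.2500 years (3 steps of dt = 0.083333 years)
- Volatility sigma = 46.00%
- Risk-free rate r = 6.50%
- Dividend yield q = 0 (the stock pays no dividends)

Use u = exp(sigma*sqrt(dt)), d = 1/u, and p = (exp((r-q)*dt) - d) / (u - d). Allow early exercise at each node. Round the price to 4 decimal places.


dt = T/N = 0.083333
u = exp(sigma*sqrt(dt)) = 1.142011; d = 1/u = 0.875648
p = (exp((r-q)*dt) - d) / (u - d) = 0.487242
Discount per step: exp(-r*dt) = 0.994598
Stock lattice S(k, i) with i counting down-moves:
  k=0: S(0,0) = 107.0600
  k=1: S(1,0) = 122.2637; S(1,1) = 93.7469
  k=2: S(2,0) = 139.6264; S(2,1) = 107.0600; S(2,2) = 82.0894
  k=3: S(3,0) = 159.4549; S(3,1) = 122.2637; S(3,2) = 93.7469; S(3,3) = 71.8814
Terminal payoffs V(N, i) = max(S_T - K, 0):
  V(3,0) = 40.234898; V(3,1) = 3.043675; V(3,2) = 0.000000; V(3,3) = 0.000000
Backward induction: V(k, i) = exp(-r*dt) * [p * V(k+1, i) + (1-p) * V(k+1, i+1)]; then take max(V_cont, immediate exercise) for American.
  V(2,0) = exp(-r*dt) * [p*40.234898 + (1-p)*3.043675] = 21.050466; exercise = 20.406437; V(2,0) = max -> 21.050466
  V(2,1) = exp(-r*dt) * [p*3.043675 + (1-p)*0.000000] = 1.474995; exercise = 0.000000; V(2,1) = max -> 1.474995
  V(2,2) = exp(-r*dt) * [p*0.000000 + (1-p)*0.000000] = 0.000000; exercise = 0.000000; V(2,2) = max -> 0.000000
  V(1,0) = exp(-r*dt) * [p*21.050466 + (1-p)*1.474995] = 10.953493; exercise = 3.043675; V(1,0) = max -> 10.953493
  V(1,1) = exp(-r*dt) * [p*1.474995 + (1-p)*0.000000] = 0.714797; exercise = 0.000000; V(1,1) = max -> 0.714797
  V(0,0) = exp(-r*dt) * [p*10.953493 + (1-p)*0.714797] = 5.672709; exercise = 0.000000; V(0,0) = max -> 5.672709

Answer: Price = V(0,0) = 5.6727


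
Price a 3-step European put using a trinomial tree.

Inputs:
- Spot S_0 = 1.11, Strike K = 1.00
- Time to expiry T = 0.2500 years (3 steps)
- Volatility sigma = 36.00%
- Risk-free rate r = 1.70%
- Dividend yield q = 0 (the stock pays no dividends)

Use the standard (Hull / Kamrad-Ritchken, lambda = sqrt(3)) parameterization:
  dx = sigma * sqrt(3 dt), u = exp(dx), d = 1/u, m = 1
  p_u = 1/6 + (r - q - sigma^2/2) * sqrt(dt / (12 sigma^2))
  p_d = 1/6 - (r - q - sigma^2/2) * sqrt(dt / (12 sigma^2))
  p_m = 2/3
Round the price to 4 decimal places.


Answer: Price = V(0,0) = 0.0344

Derivation:
dt = T/N = 0.083333; dx = sigma*sqrt(3*dt) = 0.180000
u = exp(dx) = 1.197217; d = 1/u = 0.835270
p_u = 0.155602, p_m = 0.666667, p_d = 0.177731
Discount per step: exp(-r*dt) = 0.998584
Stock lattice S(k, j) with j the centered position index:
  k=0: S(0,+0) = 1.1100
  k=1: S(1,-1) = 0.9271; S(1,+0) = 1.1100; S(1,+1) = 1.3289
  k=2: S(2,-2) = 0.7744; S(2,-1) = 0.9271; S(2,+0) = 1.1100; S(2,+1) = 1.3289; S(2,+2) = 1.5910
  k=3: S(3,-3) = 0.6469; S(3,-2) = 0.7744; S(3,-1) = 0.9271; S(3,+0) = 1.1100; S(3,+1) = 1.3289; S(3,+2) = 1.5910; S(3,+3) = 1.9048
Terminal payoffs V(N, j) = max(K - S_T, 0):
  V(3,-3) = 0.353149; V(3,-2) = 0.225579; V(3,-1) = 0.072850; V(3,+0) = 0.000000; V(3,+1) = 0.000000; V(3,+2) = 0.000000; V(3,+3) = 0.000000
Backward induction: V(k, j) = exp(-r*dt) * [p_u * V(k+1, j+1) + p_m * V(k+1, j) + p_d * V(k+1, j-1)]
  V(2,-2) = exp(-r*dt) * [p_u*0.072850 + p_m*0.225579 + p_d*0.353149] = 0.224170
  V(2,-1) = exp(-r*dt) * [p_u*0.000000 + p_m*0.072850 + p_d*0.225579] = 0.088534
  V(2,+0) = exp(-r*dt) * [p_u*0.000000 + p_m*0.000000 + p_d*0.072850] = 0.012929
  V(2,+1) = exp(-r*dt) * [p_u*0.000000 + p_m*0.000000 + p_d*0.000000] = 0.000000
  V(2,+2) = exp(-r*dt) * [p_u*0.000000 + p_m*0.000000 + p_d*0.000000] = 0.000000
  V(1,-1) = exp(-r*dt) * [p_u*0.012929 + p_m*0.088534 + p_d*0.224170] = 0.100734
  V(1,+0) = exp(-r*dt) * [p_u*0.000000 + p_m*0.012929 + p_d*0.088534] = 0.024320
  V(1,+1) = exp(-r*dt) * [p_u*0.000000 + p_m*0.000000 + p_d*0.012929] = 0.002295
  V(0,+0) = exp(-r*dt) * [p_u*0.002295 + p_m*0.024320 + p_d*0.100734] = 0.034425


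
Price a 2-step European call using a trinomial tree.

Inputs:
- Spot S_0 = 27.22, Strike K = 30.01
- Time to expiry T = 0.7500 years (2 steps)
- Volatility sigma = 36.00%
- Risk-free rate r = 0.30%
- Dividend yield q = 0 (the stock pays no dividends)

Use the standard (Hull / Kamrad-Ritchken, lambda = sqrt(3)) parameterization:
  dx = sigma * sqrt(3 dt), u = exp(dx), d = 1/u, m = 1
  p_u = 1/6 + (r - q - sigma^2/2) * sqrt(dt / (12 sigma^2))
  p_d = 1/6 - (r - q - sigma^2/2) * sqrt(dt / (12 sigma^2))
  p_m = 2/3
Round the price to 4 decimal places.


Answer: Price = V(0,0) = 2.3160

Derivation:
dt = T/N = 0.375000; dx = sigma*sqrt(3*dt) = 0.381838
u = exp(dx) = 1.464974; d = 1/u = 0.682606
p_u = 0.136320, p_m = 0.666667, p_d = 0.197013
Discount per step: exp(-r*dt) = 0.998876
Stock lattice S(k, j) with j the centered position index:
  k=0: S(0,+0) = 27.2200
  k=1: S(1,-1) = 18.5805; S(1,+0) = 27.2200; S(1,+1) = 39.8766
  k=2: S(2,-2) = 12.6832; S(2,-1) = 18.5805; S(2,+0) = 27.2200; S(2,+1) = 39.8766; S(2,+2) = 58.4182
Terminal payoffs V(N, j) = max(S_T - K, 0):
  V(2,-2) = 0.000000; V(2,-1) = 0.000000; V(2,+0) = 0.000000; V(2,+1) = 9.866599; V(2,+2) = 28.408190
Backward induction: V(k, j) = exp(-r*dt) * [p_u * V(k+1, j+1) + p_m * V(k+1, j) + p_d * V(k+1, j-1)]
  V(1,-1) = exp(-r*dt) * [p_u*0.000000 + p_m*0.000000 + p_d*0.000000] = 0.000000
  V(1,+0) = exp(-r*dt) * [p_u*9.866599 + p_m*0.000000 + p_d*0.000000] = 1.343502
  V(1,+1) = exp(-r*dt) * [p_u*28.408190 + p_m*9.866599 + p_d*0.000000] = 10.438587
  V(0,+0) = exp(-r*dt) * [p_u*10.438587 + p_m*1.343502 + p_d*0.000000] = 2.316050


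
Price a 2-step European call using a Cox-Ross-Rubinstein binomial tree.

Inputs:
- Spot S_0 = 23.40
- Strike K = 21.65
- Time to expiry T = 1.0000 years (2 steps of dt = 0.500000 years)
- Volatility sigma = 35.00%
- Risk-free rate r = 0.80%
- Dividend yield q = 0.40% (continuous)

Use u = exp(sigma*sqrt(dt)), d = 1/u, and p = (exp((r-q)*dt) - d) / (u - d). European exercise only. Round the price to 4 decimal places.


dt = T/N = 0.500000
u = exp(sigma*sqrt(dt)) = 1.280803; d = 1/u = 0.780760
p = (exp((r-q)*dt) - d) / (u - d) = 0.442446
Discount per step: exp(-r*dt) = 0.996008
Stock lattice S(k, i) with i counting down-moves:
  k=0: S(0,0) = 23.4000
  k=1: S(1,0) = 29.9708; S(1,1) = 18.2698
  k=2: S(2,0) = 38.3867; S(2,1) = 23.4000; S(2,2) = 14.2643
Terminal payoffs V(N, i) = max(S_T - K, 0):
  V(2,0) = 16.736689; V(2,1) = 1.750000; V(2,2) = 0.000000
Backward induction: V(k, i) = exp(-r*dt) * [p * V(k+1, i) + (1-p) * V(k+1, i+1)].
  V(1,0) = exp(-r*dt) * [p*16.736689 + (1-p)*1.750000] = 8.347340
  V(1,1) = exp(-r*dt) * [p*1.750000 + (1-p)*0.000000] = 0.771189
  V(0,0) = exp(-r*dt) * [p*8.347340 + (1-p)*0.771189] = 4.106764

Answer: Price = V(0,0) = 4.1068


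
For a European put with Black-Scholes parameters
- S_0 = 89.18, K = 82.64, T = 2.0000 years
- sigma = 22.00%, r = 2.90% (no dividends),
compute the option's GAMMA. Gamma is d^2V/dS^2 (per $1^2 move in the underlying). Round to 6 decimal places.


Answer: Gamma = 0.012104

Derivation:
d1 = 0.5867796236; d2 = 0.2756526398
phi(d1) = 0.3358489759; exp(-qT) = 1.0000000000; exp(-rT) = 0.9436499474
Gamma = exp(-qT) * phi(d1) / (S * sigma * sqrt(T)) = 1.0000000000 * 0.3358489759 / (89.1800 * 0.2200 * 1.4142135624) = 0.012104


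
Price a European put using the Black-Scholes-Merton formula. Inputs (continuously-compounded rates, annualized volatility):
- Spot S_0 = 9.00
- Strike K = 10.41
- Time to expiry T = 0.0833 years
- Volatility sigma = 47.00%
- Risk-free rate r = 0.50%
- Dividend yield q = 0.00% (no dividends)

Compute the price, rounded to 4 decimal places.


d1 = (ln(S/K) + (r - q + 0.5*sigma^2) * T) / (sigma * sqrt(T)) = -1.00202834
d2 = d1 - sigma * sqrt(T) = -1.13767852
exp(-rT) = 0.99958359; exp(-qT) = 1.00000000
P = K * exp(-rT) * N(-d2) - S_0 * exp(-qT) * N(-d1)
N(-d1) = 0.84183505; N(-d2) = 0.87237263
P = 10.4100 * 0.99958359 * 0.87237263 - 9.0000 * 1.00000000 * 0.84183505 = 1.5011

Answer: Price = 1.5011


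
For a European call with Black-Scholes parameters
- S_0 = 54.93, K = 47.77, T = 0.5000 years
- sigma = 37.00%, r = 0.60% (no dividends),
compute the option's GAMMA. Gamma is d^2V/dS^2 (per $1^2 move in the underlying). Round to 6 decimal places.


Answer: Gamma = 0.022088

Derivation:
d1 = 0.6760965940; d2 = 0.4144670850
phi(d1) = 0.3174319433; exp(-qT) = 1.0000000000; exp(-rT) = 0.9970044955
Gamma = exp(-qT) * phi(d1) / (S * sigma * sqrt(T)) = 1.0000000000 * 0.3174319433 / (54.9300 * 0.3700 * 0.7071067812) = 0.022088


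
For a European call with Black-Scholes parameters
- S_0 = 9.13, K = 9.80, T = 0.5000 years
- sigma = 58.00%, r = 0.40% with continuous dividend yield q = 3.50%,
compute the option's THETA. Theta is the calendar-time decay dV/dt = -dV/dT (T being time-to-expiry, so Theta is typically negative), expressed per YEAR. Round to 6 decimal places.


d1 = -0.0054049562; d2 = -0.4155268893
phi(d1) = 0.3989364532; exp(-qT) = 0.9826522357; exp(-rT) = 0.9980019987
Theta = -S*exp(-qT)*phi(d1)*sigma/(2*sqrt(T)) - r*K*exp(-rT)*N(d2) + q*S*exp(-qT)*N(d1)
N(d1) = 0.4978437450; N(d2) = 0.3388781175; sqrt(T) = 0.7071067812
Term 1 = -9.1300 * 0.9826522357 * 0.3989364532 * 0.5800 / (2 * 0.7071067812) = -1.4678691465
Term 2 = -0.0040 * 9.8000 * 0.9980019987 * 0.3388781175 = -0.0132574807
Term 3 = 0.0350 * 9.1300 * 0.9826522357 * 0.4978437450 = 0.1563261828
Theta = -1.4678691465 + (-0.0132574807) + (0.1563261828) = -1.324800

Answer: Theta = -1.324800


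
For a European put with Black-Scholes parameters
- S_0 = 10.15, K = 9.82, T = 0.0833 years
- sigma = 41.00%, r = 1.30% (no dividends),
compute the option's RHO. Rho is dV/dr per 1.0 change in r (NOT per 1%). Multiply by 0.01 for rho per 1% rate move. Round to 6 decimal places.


d1 = 0.3476359293; d2 = 0.2293027979
phi(d1) = 0.3755499091; exp(-qT) = 1.0000000000; exp(-rT) = 0.9989176861
N(-d2) = 0.4093167895
Rho = -K*T*exp(-rT)*N(-d2) = -9.8200 * 0.0833 * 0.9989176861 * 0.4093167895 = -0.334461

Answer: Rho = -0.334461


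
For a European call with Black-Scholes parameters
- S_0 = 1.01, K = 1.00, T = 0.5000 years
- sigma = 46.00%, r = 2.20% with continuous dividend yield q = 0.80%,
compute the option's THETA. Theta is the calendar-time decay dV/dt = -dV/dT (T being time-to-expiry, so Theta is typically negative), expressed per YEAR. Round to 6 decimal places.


Answer: Theta = -0.132777

Derivation:
d1 = 0.2147462722; d2 = -0.1105228471
phi(d1) = 0.3898487195; exp(-qT) = 0.9960079893; exp(-rT) = 0.9890602788
Theta = -S*exp(-qT)*phi(d1)*sigma/(2*sqrt(T)) - r*K*exp(-rT)*N(d2) + q*S*exp(-qT)*N(d1)
N(d1) = 0.5850174280; N(d2) = 0.4559973657; sqrt(T) = 0.7071067812
Term 1 = -1.0100 * 0.9960079893 * 0.3898487195 * 0.4600 / (2 * 0.7071067812) = -0.1275625352
Term 2 = -0.0220 * 1.0000 * 0.9890602788 * 0.4559973657 = -0.0099221954
Term 3 = 0.0080 * 1.0100 * 0.9960079893 * 0.5850174280 = 0.0047080708
Theta = -0.1275625352 + (-0.0099221954) + (0.0047080708) = -0.132777


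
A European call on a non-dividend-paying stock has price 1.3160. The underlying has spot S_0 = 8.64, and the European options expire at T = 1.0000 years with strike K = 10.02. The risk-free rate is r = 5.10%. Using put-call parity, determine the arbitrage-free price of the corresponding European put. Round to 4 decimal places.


Answer: Put price = 2.1978

Derivation:
Put-call parity: C - P = S_0 * exp(-qT) - K * exp(-rT).
S_0 * exp(-qT) = 8.6400 * 1.00000000 = 8.64000000
K * exp(-rT) = 10.0200 * 0.95027867 = 9.52179228
P = C - S*exp(-qT) + K*exp(-rT)
P = 1.3160 - 8.64000000 + 9.52179228 = 2.1978


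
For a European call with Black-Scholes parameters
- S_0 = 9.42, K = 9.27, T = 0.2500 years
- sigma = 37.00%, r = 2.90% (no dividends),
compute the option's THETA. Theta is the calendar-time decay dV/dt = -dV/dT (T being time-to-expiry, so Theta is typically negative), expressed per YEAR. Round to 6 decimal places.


d1 = 0.2184551838; d2 = 0.0334551838
phi(d1) = 0.3895356591; exp(-qT) = 1.0000000000; exp(-rT) = 0.9927762179
Theta = -S*exp(-qT)*phi(d1)*sigma/(2*sqrt(T)) - r*K*exp(-rT)*N(d2) + q*S*exp(-qT)*N(d1)
N(d1) = 0.5864627634; N(d2) = 0.5133441980; sqrt(T) = 0.5000000000
Term 1 = -9.4200 * 1.0000000000 * 0.3895356591 * 0.3700 / (2 * 0.5000000000) = -1.3576875862
Term 2 = -0.0290 * 9.2700 * 0.9927762179 * 0.5133441980 = -0.1370054221
Term 3 = 0 (no dividend yield, q = 0)
Theta = -1.3576875862 + (-0.1370054221) + (0.0000000000) = -1.494693

Answer: Theta = -1.494693


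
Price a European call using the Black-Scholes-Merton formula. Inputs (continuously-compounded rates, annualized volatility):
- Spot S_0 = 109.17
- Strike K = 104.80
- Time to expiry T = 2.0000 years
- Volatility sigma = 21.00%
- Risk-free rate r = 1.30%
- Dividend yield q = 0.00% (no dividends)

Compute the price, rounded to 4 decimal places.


Answer: Price = 16.3124

Derivation:
d1 = (ln(S/K) + (r - q + 0.5*sigma^2) * T) / (sigma * sqrt(T)) = 0.37359660
d2 = d1 - sigma * sqrt(T) = 0.07661175
exp(-rT) = 0.97433509; exp(-qT) = 1.00000000
C = S_0 * exp(-qT) * N(d1) - K * exp(-rT) * N(d2)
N(d1) = 0.64564777; N(d2) = 0.53053379
C = 109.1700 * 1.00000000 * 0.64564777 - 104.8000 * 0.97433509 * 0.53053379 = 16.3124


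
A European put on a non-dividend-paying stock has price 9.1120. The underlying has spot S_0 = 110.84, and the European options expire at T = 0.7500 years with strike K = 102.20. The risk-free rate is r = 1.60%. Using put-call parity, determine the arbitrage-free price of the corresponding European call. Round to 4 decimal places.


Answer: Call price = 18.9711

Derivation:
Put-call parity: C - P = S_0 * exp(-qT) - K * exp(-rT).
S_0 * exp(-qT) = 110.8400 * 1.00000000 = 110.84000000
K * exp(-rT) = 102.2000 * 0.98807171 = 100.98092905
C = P + S*exp(-qT) - K*exp(-rT)
C = 9.1120 + 110.84000000 - 100.98092905 = 18.9711


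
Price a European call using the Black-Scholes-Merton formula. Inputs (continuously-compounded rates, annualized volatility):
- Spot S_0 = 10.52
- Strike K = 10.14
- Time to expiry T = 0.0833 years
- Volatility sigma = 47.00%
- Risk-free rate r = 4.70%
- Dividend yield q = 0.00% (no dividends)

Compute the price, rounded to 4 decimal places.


Answer: Price = 0.7922

Derivation:
d1 = (ln(S/K) + (r - q + 0.5*sigma^2) * T) / (sigma * sqrt(T)) = 0.36790070
d2 = d1 - sigma * sqrt(T) = 0.23225052
exp(-rT) = 0.99609255; exp(-qT) = 1.00000000
C = S_0 * exp(-qT) * N(d1) - K * exp(-rT) * N(d2)
N(d1) = 0.64352636; N(d2) = 0.59182828
C = 10.5200 * 1.00000000 * 0.64352636 - 10.1400 * 0.99609255 * 0.59182828 = 0.7922


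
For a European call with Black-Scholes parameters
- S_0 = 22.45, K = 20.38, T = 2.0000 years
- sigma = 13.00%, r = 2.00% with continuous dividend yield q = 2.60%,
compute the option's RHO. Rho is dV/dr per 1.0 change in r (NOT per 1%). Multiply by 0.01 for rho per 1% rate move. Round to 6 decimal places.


Answer: Rho = 25.217427

Derivation:
d1 = 0.5528301497; d2 = 0.3689823866
phi(d1) = 0.3424090786; exp(-qT) = 0.9493288668; exp(-rT) = 0.9607894392
N(d2) = 0.6439295733
Rho = K*T*exp(-rT)*N(d2) = 20.3800 * 2.0000 * 0.9607894392 * 0.6439295733 = 25.217427


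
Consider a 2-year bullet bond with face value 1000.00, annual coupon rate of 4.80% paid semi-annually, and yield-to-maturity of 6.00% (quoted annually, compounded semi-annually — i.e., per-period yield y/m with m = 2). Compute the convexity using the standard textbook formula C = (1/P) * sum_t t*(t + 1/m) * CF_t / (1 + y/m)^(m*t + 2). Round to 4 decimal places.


Coupon per period c = face * coupon_rate / m = 24.000000
Periods per year m = 2; per-period yield y/m = 0.030000
Number of cashflows N = 4
Cashflows (t years, CF_t, discount factor 1/(1+y/m)^(m*t), PV):
  t = 0.5000: CF_t = 24.000000, DF = 0.970874, PV = 23.300971
  t = 1.0000: CF_t = 24.000000, DF = 0.942596, PV = 22.622302
  t = 1.5000: CF_t = 24.000000, DF = 0.915142, PV = 21.963400
  t = 2.0000: CF_t = 1024.000000, DF = 0.888487, PV = 909.810737
Price P = sum_t PV_t = 977.697410
Convexity numerator sum_t t*(t + 1/m) * CF_t / (1+y/m)^(m*t + 2):
  t = 0.5000: term = 10.981700
  t = 1.0000: term = 31.985534
  t = 1.5000: term = 62.107832
  t = 2.0000: term = 4287.919394
Convexity = (1/P) * sum = 4392.994460 / 977.697410 = 4.493205

Answer: Convexity = 4.4932


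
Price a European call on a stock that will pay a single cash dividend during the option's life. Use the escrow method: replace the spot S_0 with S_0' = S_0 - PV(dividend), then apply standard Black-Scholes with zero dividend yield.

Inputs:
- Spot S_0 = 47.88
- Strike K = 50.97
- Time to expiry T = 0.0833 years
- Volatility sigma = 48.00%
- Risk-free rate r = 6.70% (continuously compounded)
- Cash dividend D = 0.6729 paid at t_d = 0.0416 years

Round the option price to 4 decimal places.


Answer: Price = 1.3118

Derivation:
PV(D) = D * exp(-r * t_d) = 0.6729 * 0.99721668 = 0.67102710
S_0' = S_0 - PV(D) = 47.8800 - 0.67102710 = 47.20897290
d1 = (ln(S_0'/K) + (r + sigma^2/2)*T) / (sigma*sqrt(T)) = -0.44375347
d2 = d1 - sigma*sqrt(T) = -0.58228982
exp(-rT) = 0.99443445
N(d1) = 0.32861041; N(d2) = 0.28018574
C = S_0' * N(d1) - K * exp(-rT) * N(d2) = 47.20897290 * 0.32861041 - 50.9700 * 0.99443445 * 0.28018574 = 1.3118


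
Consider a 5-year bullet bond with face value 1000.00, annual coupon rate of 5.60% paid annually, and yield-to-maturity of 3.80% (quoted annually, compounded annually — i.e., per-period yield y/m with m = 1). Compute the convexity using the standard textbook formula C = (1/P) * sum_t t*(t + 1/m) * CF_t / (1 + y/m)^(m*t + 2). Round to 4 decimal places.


Coupon per period c = face * coupon_rate / m = 56.000000
Periods per year m = 1; per-period yield y/m = 0.038000
Number of cashflows N = 5
Cashflows (t years, CF_t, discount factor 1/(1+y/m)^(m*t), PV):
  t = 1.0000: CF_t = 56.000000, DF = 0.963391, PV = 53.949904
  t = 2.0000: CF_t = 56.000000, DF = 0.928122, PV = 51.974859
  t = 3.0000: CF_t = 56.000000, DF = 0.894145, PV = 50.072119
  t = 4.0000: CF_t = 56.000000, DF = 0.861411, PV = 48.239035
  t = 5.0000: CF_t = 1056.000000, DF = 0.829876, PV = 876.349111
Price P = sum_t PV_t = 1080.585028
Convexity numerator sum_t t*(t + 1/m) * CF_t / (1+y/m)^(m*t + 2):
  t = 1.0000: term = 100.144237
  t = 2.0000: term = 289.434211
  t = 3.0000: term = 557.676707
  t = 4.0000: term = 895.434662
  t = 5.0000: term = 24400.779384
Convexity = (1/P) * sum = 26243.469201 / 1080.585028 = 24.286353

Answer: Convexity = 24.2864


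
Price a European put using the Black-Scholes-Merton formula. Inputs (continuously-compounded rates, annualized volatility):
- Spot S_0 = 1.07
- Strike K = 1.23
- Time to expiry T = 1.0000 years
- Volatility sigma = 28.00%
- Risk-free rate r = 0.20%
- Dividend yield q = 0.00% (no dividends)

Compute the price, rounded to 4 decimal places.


Answer: Price = 0.2216

Derivation:
d1 = (ln(S/K) + (r - q + 0.5*sigma^2) * T) / (sigma * sqrt(T)) = -0.35055543
d2 = d1 - sigma * sqrt(T) = -0.63055543
exp(-rT) = 0.99800200; exp(-qT) = 1.00000000
P = K * exp(-rT) * N(-d2) - S_0 * exp(-qT) * N(-d1)
N(-d1) = 0.63703905; N(-d2) = 0.73583438
P = 1.2300 * 0.99800200 * 0.73583438 - 1.0700 * 1.00000000 * 0.63703905 = 0.2216


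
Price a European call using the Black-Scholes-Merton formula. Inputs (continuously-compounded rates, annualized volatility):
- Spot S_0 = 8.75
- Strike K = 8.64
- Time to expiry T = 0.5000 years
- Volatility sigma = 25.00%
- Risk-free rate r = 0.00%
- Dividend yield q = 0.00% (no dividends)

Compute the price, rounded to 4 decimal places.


Answer: Price = 0.6690

Derivation:
d1 = (ln(S/K) + (r - q + 0.5*sigma^2) * T) / (sigma * sqrt(T)) = 0.15995388
d2 = d1 - sigma * sqrt(T) = -0.01682282
exp(-rT) = 1.00000000; exp(-qT) = 1.00000000
C = S_0 * exp(-qT) * N(d1) - K * exp(-rT) * N(d2)
N(d1) = 0.56354130; N(d2) = 0.49328898
C = 8.7500 * 1.00000000 * 0.56354130 - 8.6400 * 1.00000000 * 0.49328898 = 0.6690


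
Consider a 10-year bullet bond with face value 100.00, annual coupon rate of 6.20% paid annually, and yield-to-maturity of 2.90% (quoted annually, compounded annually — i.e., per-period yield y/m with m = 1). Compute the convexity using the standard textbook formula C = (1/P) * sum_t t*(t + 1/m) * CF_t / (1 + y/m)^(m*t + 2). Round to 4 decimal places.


Answer: Convexity = 76.9624

Derivation:
Coupon per period c = face * coupon_rate / m = 6.200000
Periods per year m = 1; per-period yield y/m = 0.029000
Number of cashflows N = 10
Cashflows (t years, CF_t, discount factor 1/(1+y/m)^(m*t), PV):
  t = 1.0000: CF_t = 6.200000, DF = 0.971817, PV = 6.025267
  t = 2.0000: CF_t = 6.200000, DF = 0.944429, PV = 5.855459
  t = 3.0000: CF_t = 6.200000, DF = 0.917812, PV = 5.690436
  t = 4.0000: CF_t = 6.200000, DF = 0.891946, PV = 5.530064
  t = 5.0000: CF_t = 6.200000, DF = 0.866808, PV = 5.374212
  t = 6.0000: CF_t = 6.200000, DF = 0.842379, PV = 5.222752
  t = 7.0000: CF_t = 6.200000, DF = 0.818639, PV = 5.075561
  t = 8.0000: CF_t = 6.200000, DF = 0.795567, PV = 4.932518
  t = 9.0000: CF_t = 6.200000, DF = 0.773146, PV = 4.793506
  t = 10.0000: CF_t = 106.200000, DF = 0.751357, PV = 79.794098
Price P = sum_t PV_t = 128.293875
Convexity numerator sum_t t*(t + 1/m) * CF_t / (1+y/m)^(m*t + 2):
  t = 1.0000: term = 11.380873
  t = 2.0000: term = 33.180387
  t = 3.0000: term = 64.490547
  t = 4.0000: term = 104.455049
  t = 5.0000: term = 152.266835
  t = 6.0000: term = 207.165762
  t = 7.0000: term = 268.436362
  t = 8.0000: term = 335.405700
  t = 9.0000: term = 407.441326
  t = 10.0000: term = 8289.583390
Convexity = (1/P) * sum = 9873.806230 / 128.293875 = 76.962413


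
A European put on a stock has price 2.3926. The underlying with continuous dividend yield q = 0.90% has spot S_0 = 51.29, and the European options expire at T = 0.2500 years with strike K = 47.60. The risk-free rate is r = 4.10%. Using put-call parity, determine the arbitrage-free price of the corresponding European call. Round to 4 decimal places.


Put-call parity: C - P = S_0 * exp(-qT) - K * exp(-rT).
S_0 * exp(-qT) = 51.2900 * 0.99775253 = 51.17472723
K * exp(-rT) = 47.6000 * 0.98980235 = 47.11459197
C = P + S*exp(-qT) - K*exp(-rT)
C = 2.3926 + 51.17472723 - 47.11459197 = 6.4527

Answer: Call price = 6.4527


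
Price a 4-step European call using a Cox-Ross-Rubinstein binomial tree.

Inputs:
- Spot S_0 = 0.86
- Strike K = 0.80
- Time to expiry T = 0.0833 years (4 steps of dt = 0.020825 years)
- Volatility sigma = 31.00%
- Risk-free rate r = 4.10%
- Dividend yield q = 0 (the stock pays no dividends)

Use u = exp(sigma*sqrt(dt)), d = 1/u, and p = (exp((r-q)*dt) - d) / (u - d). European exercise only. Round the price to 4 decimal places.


Answer: Price = V(0,0) = 0.0712

Derivation:
dt = T/N = 0.020825
u = exp(sigma*sqrt(dt)) = 1.045751; d = 1/u = 0.956250
p = (exp((r-q)*dt) - d) / (u - d) = 0.498362
Discount per step: exp(-r*dt) = 0.999147
Stock lattice S(k, i) with i counting down-moves:
  k=0: S(0,0) = 0.8600
  k=1: S(1,0) = 0.8993; S(1,1) = 0.8224
  k=2: S(2,0) = 0.9405; S(2,1) = 0.8600; S(2,2) = 0.7864
  k=3: S(3,0) = 0.9835; S(3,1) = 0.8993; S(3,2) = 0.8224; S(3,3) = 0.7520
  k=4: S(4,0) = 1.0285; S(4,1) = 0.9405; S(4,2) = 0.8600; S(4,3) = 0.7864; S(4,4) = 0.7191
Terminal payoffs V(N, i) = max(S_T - K, 0):
  V(4,0) = 0.228519; V(4,1) = 0.140493; V(4,2) = 0.060000; V(4,3) = 0.000000; V(4,4) = 0.000000
Backward induction: V(k, i) = exp(-r*dt) * [p * V(k+1, i) + (1-p) * V(k+1, i+1)].
  V(3,0) = exp(-r*dt) * [p*0.228519 + (1-p)*0.140493] = 0.184204
  V(3,1) = exp(-r*dt) * [p*0.140493 + (1-p)*0.060000] = 0.100029
  V(3,2) = exp(-r*dt) * [p*0.060000 + (1-p)*0.000000] = 0.029876
  V(3,3) = exp(-r*dt) * [p*0.000000 + (1-p)*0.000000] = 0.000000
  V(2,0) = exp(-r*dt) * [p*0.184204 + (1-p)*0.100029] = 0.141858
  V(2,1) = exp(-r*dt) * [p*0.100029 + (1-p)*0.029876] = 0.064782
  V(2,2) = exp(-r*dt) * [p*0.029876 + (1-p)*0.000000] = 0.014876
  V(1,0) = exp(-r*dt) * [p*0.141858 + (1-p)*0.064782] = 0.103106
  V(1,1) = exp(-r*dt) * [p*0.064782 + (1-p)*0.014876] = 0.039714
  V(0,0) = exp(-r*dt) * [p*0.103106 + (1-p)*0.039714] = 0.071245


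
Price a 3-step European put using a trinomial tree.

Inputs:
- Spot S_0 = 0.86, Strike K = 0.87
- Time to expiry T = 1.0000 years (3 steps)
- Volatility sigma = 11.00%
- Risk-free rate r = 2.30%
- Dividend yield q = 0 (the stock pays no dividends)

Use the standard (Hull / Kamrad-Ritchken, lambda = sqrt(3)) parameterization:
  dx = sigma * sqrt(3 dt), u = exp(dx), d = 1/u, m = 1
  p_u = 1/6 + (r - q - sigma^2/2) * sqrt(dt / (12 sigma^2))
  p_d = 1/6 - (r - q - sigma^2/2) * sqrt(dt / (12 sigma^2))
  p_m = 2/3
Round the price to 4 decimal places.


Answer: Price = V(0,0) = 0.0310

Derivation:
dt = T/N = 0.333333; dx = sigma*sqrt(3*dt) = 0.110000
u = exp(dx) = 1.116278; d = 1/u = 0.895834
p_u = 0.192348, p_m = 0.666667, p_d = 0.140985
Discount per step: exp(-r*dt) = 0.992363
Stock lattice S(k, j) with j the centered position index:
  k=0: S(0,+0) = 0.8600
  k=1: S(1,-1) = 0.7704; S(1,+0) = 0.8600; S(1,+1) = 0.9600
  k=2: S(2,-2) = 0.6902; S(2,-1) = 0.7704; S(2,+0) = 0.8600; S(2,+1) = 0.9600; S(2,+2) = 1.0716
  k=3: S(3,-3) = 0.6183; S(3,-2) = 0.6902; S(3,-1) = 0.7704; S(3,+0) = 0.8600; S(3,+1) = 0.9600; S(3,+2) = 1.0716; S(3,+3) = 1.1962
Terminal payoffs V(N, j) = max(K - S_T, 0):
  V(3,-3) = 0.251726; V(3,-2) = 0.179834; V(3,-1) = 0.099583; V(3,+0) = 0.010000; V(3,+1) = 0.000000; V(3,+2) = 0.000000; V(3,+3) = 0.000000
Backward induction: V(k, j) = exp(-r*dt) * [p_u * V(k+1, j+1) + p_m * V(k+1, j) + p_d * V(k+1, j-1)]
  V(2,-2) = exp(-r*dt) * [p_u*0.099583 + p_m*0.179834 + p_d*0.251726] = 0.173200
  V(2,-1) = exp(-r*dt) * [p_u*0.010000 + p_m*0.099583 + p_d*0.179834] = 0.092950
  V(2,+0) = exp(-r*dt) * [p_u*0.000000 + p_m*0.010000 + p_d*0.099583] = 0.020548
  V(2,+1) = exp(-r*dt) * [p_u*0.000000 + p_m*0.000000 + p_d*0.010000] = 0.001399
  V(2,+2) = exp(-r*dt) * [p_u*0.000000 + p_m*0.000000 + p_d*0.000000] = 0.000000
  V(1,-1) = exp(-r*dt) * [p_u*0.020548 + p_m*0.092950 + p_d*0.173200] = 0.089648
  V(1,+0) = exp(-r*dt) * [p_u*0.001399 + p_m*0.020548 + p_d*0.092950] = 0.026866
  V(1,+1) = exp(-r*dt) * [p_u*0.000000 + p_m*0.001399 + p_d*0.020548] = 0.003800
  V(0,+0) = exp(-r*dt) * [p_u*0.003800 + p_m*0.026866 + p_d*0.089648] = 0.031042


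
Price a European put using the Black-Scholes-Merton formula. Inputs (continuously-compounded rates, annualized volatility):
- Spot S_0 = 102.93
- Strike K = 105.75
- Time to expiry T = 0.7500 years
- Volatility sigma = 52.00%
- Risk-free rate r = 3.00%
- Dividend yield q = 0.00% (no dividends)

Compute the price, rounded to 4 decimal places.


d1 = (ln(S/K) + (r - q + 0.5*sigma^2) * T) / (sigma * sqrt(T)) = 0.21511033
d2 = d1 - sigma * sqrt(T) = -0.23522288
exp(-rT) = 0.97775124; exp(-qT) = 1.00000000
P = K * exp(-rT) * N(-d2) - S_0 * exp(-qT) * N(-d1)
N(-d1) = 0.41484065; N(-d2) = 0.59298212
P = 105.7500 * 0.97775124 * 0.59298212 - 102.9300 * 1.00000000 * 0.41484065 = 18.6131

Answer: Price = 18.6131


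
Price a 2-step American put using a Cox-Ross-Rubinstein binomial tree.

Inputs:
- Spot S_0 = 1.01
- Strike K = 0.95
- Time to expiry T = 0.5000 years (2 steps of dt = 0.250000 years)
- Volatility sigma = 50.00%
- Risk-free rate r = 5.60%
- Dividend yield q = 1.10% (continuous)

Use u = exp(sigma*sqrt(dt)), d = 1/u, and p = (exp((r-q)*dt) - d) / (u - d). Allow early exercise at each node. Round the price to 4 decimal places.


Answer: Price = V(0,0) = 0.0956

Derivation:
dt = T/N = 0.250000
u = exp(sigma*sqrt(dt)) = 1.284025; d = 1/u = 0.778801
p = (exp((r-q)*dt) - d) / (u - d) = 0.460217
Discount per step: exp(-r*dt) = 0.986098
Stock lattice S(k, i) with i counting down-moves:
  k=0: S(0,0) = 1.0100
  k=1: S(1,0) = 1.2969; S(1,1) = 0.7866
  k=2: S(2,0) = 1.6652; S(2,1) = 1.0100; S(2,2) = 0.6126
Terminal payoffs V(N, i) = max(K - S_T, 0):
  V(2,0) = 0.000000; V(2,1) = 0.000000; V(2,2) = 0.337404
Backward induction: V(k, i) = exp(-r*dt) * [p * V(k+1, i) + (1-p) * V(k+1, i+1)]; then take max(V_cont, immediate exercise) for American.
  V(1,0) = exp(-r*dt) * [p*0.000000 + (1-p)*0.000000] = 0.000000; exercise = 0.000000; V(1,0) = max -> 0.000000
  V(1,1) = exp(-r*dt) * [p*0.000000 + (1-p)*0.337404] = 0.179593; exercise = 0.163411; V(1,1) = max -> 0.179593
  V(0,0) = exp(-r*dt) * [p*0.000000 + (1-p)*0.179593] = 0.095594; exercise = 0.000000; V(0,0) = max -> 0.095594


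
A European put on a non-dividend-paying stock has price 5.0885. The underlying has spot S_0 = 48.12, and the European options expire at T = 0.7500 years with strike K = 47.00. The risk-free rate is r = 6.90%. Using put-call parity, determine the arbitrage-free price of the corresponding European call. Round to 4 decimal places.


Answer: Call price = 8.5789

Derivation:
Put-call parity: C - P = S_0 * exp(-qT) - K * exp(-rT).
S_0 * exp(-qT) = 48.1200 * 1.00000000 = 48.12000000
K * exp(-rT) = 47.0000 * 0.94956623 = 44.62961275
C = P + S*exp(-qT) - K*exp(-rT)
C = 5.0885 + 48.12000000 - 44.62961275 = 8.5789


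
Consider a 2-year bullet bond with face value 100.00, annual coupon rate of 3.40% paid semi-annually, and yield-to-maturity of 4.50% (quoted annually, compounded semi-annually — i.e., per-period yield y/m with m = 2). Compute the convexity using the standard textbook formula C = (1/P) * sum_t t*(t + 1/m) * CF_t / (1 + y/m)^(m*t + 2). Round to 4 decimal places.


Coupon per period c = face * coupon_rate / m = 1.700000
Periods per year m = 2; per-period yield y/m = 0.022500
Number of cashflows N = 4
Cashflows (t years, CF_t, discount factor 1/(1+y/m)^(m*t), PV):
  t = 0.5000: CF_t = 1.700000, DF = 0.977995, PV = 1.662592
  t = 1.0000: CF_t = 1.700000, DF = 0.956474, PV = 1.626007
  t = 1.5000: CF_t = 1.700000, DF = 0.935427, PV = 1.590226
  t = 2.0000: CF_t = 101.700000, DF = 0.914843, PV = 93.039568
Price P = sum_t PV_t = 97.918393
Convexity numerator sum_t t*(t + 1/m) * CF_t / (1+y/m)^(m*t + 2):
  t = 0.5000: term = 0.795113
  t = 1.0000: term = 2.332851
  t = 1.5000: term = 4.563033
  t = 2.0000: term = 444.949842
Convexity = (1/P) * sum = 452.640839 / 97.918393 = 4.622633

Answer: Convexity = 4.6226


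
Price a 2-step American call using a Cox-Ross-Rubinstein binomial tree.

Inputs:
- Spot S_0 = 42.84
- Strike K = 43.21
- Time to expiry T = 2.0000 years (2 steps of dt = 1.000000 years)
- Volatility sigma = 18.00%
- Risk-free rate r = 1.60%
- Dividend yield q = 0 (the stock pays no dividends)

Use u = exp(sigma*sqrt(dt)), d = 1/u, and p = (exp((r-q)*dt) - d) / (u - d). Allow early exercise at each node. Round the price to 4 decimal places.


Answer: Price = V(0,0) = 4.3996

Derivation:
dt = T/N = 1.000000
u = exp(sigma*sqrt(dt)) = 1.197217; d = 1/u = 0.835270
p = (exp((r-q)*dt) - d) / (u - d) = 0.499682
Discount per step: exp(-r*dt) = 0.984127
Stock lattice S(k, i) with i counting down-moves:
  k=0: S(0,0) = 42.8400
  k=1: S(1,0) = 51.2888; S(1,1) = 35.7830
  k=2: S(2,0) = 61.4038; S(2,1) = 42.8400; S(2,2) = 29.8885
Terminal payoffs V(N, i) = max(S_T - K, 0):
  V(2,0) = 18.193832; V(2,1) = 0.000000; V(2,2) = 0.000000
Backward induction: V(k, i) = exp(-r*dt) * [p * V(k+1, i) + (1-p) * V(k+1, i+1)]; then take max(V_cont, immediate exercise) for American.
  V(1,0) = exp(-r*dt) * [p*18.193832 + (1-p)*0.000000] = 8.946830; exercise = 8.078792; V(1,0) = max -> 8.946830
  V(1,1) = exp(-r*dt) * [p*0.000000 + (1-p)*0.000000] = 0.000000; exercise = 0.000000; V(1,1) = max -> 0.000000
  V(0,0) = exp(-r*dt) * [p*8.946830 + (1-p)*0.000000] = 4.399610; exercise = 0.000000; V(0,0) = max -> 4.399610


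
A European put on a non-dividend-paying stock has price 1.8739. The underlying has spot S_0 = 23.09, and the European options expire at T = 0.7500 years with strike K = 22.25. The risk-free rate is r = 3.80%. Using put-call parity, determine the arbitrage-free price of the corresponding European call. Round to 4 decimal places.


Put-call parity: C - P = S_0 * exp(-qT) - K * exp(-rT).
S_0 * exp(-qT) = 23.0900 * 1.00000000 = 23.09000000
K * exp(-rT) = 22.2500 * 0.97190229 = 21.62482604
C = P + S*exp(-qT) - K*exp(-rT)
C = 1.8739 + 23.09000000 - 21.62482604 = 3.3391

Answer: Call price = 3.3391


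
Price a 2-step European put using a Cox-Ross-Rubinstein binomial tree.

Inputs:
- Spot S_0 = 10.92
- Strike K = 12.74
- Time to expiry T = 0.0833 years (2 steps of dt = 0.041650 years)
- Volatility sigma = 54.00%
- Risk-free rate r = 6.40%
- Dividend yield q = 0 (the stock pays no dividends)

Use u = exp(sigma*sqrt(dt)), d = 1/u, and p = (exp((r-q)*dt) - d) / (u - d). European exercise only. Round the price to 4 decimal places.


Answer: Price = V(0,0) = 1.9561

Derivation:
dt = T/N = 0.041650
u = exp(sigma*sqrt(dt)) = 1.116507; d = 1/u = 0.895651
p = (exp((r-q)*dt) - d) / (u - d) = 0.484562
Discount per step: exp(-r*dt) = 0.997338
Stock lattice S(k, i) with i counting down-moves:
  k=0: S(0,0) = 10.9200
  k=1: S(1,0) = 12.1923; S(1,1) = 9.7805
  k=2: S(2,0) = 13.6127; S(2,1) = 10.9200; S(2,2) = 8.7599
Terminal payoffs V(N, i) = max(K - S_T, 0):
  V(2,0) = 0.000000; V(2,1) = 1.820000; V(2,2) = 3.980087
Backward induction: V(k, i) = exp(-r*dt) * [p * V(k+1, i) + (1-p) * V(k+1, i+1)].
  V(1,0) = exp(-r*dt) * [p*0.000000 + (1-p)*1.820000] = 0.935600
  V(1,1) = exp(-r*dt) * [p*1.820000 + (1-p)*3.980087] = 2.925582
  V(0,0) = exp(-r*dt) * [p*0.935600 + (1-p)*2.925582] = 1.956091


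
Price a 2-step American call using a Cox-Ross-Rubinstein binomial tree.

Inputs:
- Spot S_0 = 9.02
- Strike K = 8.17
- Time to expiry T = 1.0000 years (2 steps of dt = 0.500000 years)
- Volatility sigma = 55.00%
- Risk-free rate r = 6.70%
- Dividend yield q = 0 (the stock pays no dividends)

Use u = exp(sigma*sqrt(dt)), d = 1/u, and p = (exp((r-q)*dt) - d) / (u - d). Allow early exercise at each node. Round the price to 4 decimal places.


Answer: Price = V(0,0) = 2.5322

Derivation:
dt = T/N = 0.500000
u = exp(sigma*sqrt(dt)) = 1.475370; d = 1/u = 0.677796
p = (exp((r-q)*dt) - d) / (u - d) = 0.446694
Discount per step: exp(-r*dt) = 0.967055
Stock lattice S(k, i) with i counting down-moves:
  k=0: S(0,0) = 9.0200
  k=1: S(1,0) = 13.3078; S(1,1) = 6.1137
  k=2: S(2,0) = 19.6340; S(2,1) = 9.0200; S(2,2) = 4.1439
Terminal payoffs V(N, i) = max(S_T - K, 0):
  V(2,0) = 11.463981; V(2,1) = 0.850000; V(2,2) = 0.000000
Backward induction: V(k, i) = exp(-r*dt) * [p * V(k+1, i) + (1-p) * V(k+1, i+1)]; then take max(V_cont, immediate exercise) for American.
  V(1,0) = exp(-r*dt) * [p*11.463981 + (1-p)*0.850000] = 5.406998; exercise = 5.137836; V(1,0) = max -> 5.406998
  V(1,1) = exp(-r*dt) * [p*0.850000 + (1-p)*0.000000] = 0.367181; exercise = 0.000000; V(1,1) = max -> 0.367181
  V(0,0) = exp(-r*dt) * [p*5.406998 + (1-p)*0.367181] = 2.532172; exercise = 0.850000; V(0,0) = max -> 2.532172


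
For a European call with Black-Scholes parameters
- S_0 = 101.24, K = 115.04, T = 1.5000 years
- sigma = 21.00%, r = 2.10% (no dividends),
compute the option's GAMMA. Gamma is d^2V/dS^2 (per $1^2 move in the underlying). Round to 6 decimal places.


d1 = -0.2457691968; d2 = -0.5029656198
phi(d1) = 0.3870738481; exp(-qT) = 1.0000000000; exp(-rT) = 0.9689909565
Gamma = exp(-qT) * phi(d1) / (S * sigma * sqrt(T)) = 1.0000000000 * 0.3870738481 / (101.2400 * 0.2100 * 1.2247448714) = 0.014865

Answer: Gamma = 0.014865


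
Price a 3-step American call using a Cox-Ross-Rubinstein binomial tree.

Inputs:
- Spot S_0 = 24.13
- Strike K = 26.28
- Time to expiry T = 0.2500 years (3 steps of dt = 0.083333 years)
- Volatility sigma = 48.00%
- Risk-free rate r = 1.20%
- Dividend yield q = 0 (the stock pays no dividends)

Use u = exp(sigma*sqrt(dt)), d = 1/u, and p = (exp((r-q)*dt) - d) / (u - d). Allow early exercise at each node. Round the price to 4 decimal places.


dt = T/N = 0.083333
u = exp(sigma*sqrt(dt)) = 1.148623; d = 1/u = 0.870607
p = (exp((r-q)*dt) - d) / (u - d) = 0.469013
Discount per step: exp(-r*dt) = 0.999000
Stock lattice S(k, i) with i counting down-moves:
  k=0: S(0,0) = 24.1300
  k=1: S(1,0) = 27.7163; S(1,1) = 21.0078
  k=2: S(2,0) = 31.8356; S(2,1) = 24.1300; S(2,2) = 18.2895
  k=3: S(3,0) = 36.5671; S(3,1) = 27.7163; S(3,2) = 21.0078; S(3,3) = 15.9230
Terminal payoffs V(N, i) = max(S_T - K, 0):
  V(3,0) = 10.287069; V(3,1) = 1.436279; V(3,2) = 0.000000; V(3,3) = 0.000000
Backward induction: V(k, i) = exp(-r*dt) * [p * V(k+1, i) + (1-p) * V(k+1, i+1)]; then take max(V_cont, immediate exercise) for American.
  V(2,0) = exp(-r*dt) * [p*10.287069 + (1-p)*1.436279] = 5.581830; exercise = 5.555563; V(2,0) = max -> 5.581830
  V(2,1) = exp(-r*dt) * [p*1.436279 + (1-p)*0.000000] = 0.672960; exercise = 0.000000; V(2,1) = max -> 0.672960
  V(2,2) = exp(-r*dt) * [p*0.000000 + (1-p)*0.000000] = 0.000000; exercise = 0.000000; V(2,2) = max -> 0.000000
  V(1,0) = exp(-r*dt) * [p*5.581830 + (1-p)*0.672960] = 2.972310; exercise = 1.436279; V(1,0) = max -> 2.972310
  V(1,1) = exp(-r*dt) * [p*0.672960 + (1-p)*0.000000] = 0.315312; exercise = 0.000000; V(1,1) = max -> 0.315312
  V(0,0) = exp(-r*dt) * [p*2.972310 + (1-p)*0.315312] = 1.559918; exercise = 0.000000; V(0,0) = max -> 1.559918

Answer: Price = V(0,0) = 1.5599
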